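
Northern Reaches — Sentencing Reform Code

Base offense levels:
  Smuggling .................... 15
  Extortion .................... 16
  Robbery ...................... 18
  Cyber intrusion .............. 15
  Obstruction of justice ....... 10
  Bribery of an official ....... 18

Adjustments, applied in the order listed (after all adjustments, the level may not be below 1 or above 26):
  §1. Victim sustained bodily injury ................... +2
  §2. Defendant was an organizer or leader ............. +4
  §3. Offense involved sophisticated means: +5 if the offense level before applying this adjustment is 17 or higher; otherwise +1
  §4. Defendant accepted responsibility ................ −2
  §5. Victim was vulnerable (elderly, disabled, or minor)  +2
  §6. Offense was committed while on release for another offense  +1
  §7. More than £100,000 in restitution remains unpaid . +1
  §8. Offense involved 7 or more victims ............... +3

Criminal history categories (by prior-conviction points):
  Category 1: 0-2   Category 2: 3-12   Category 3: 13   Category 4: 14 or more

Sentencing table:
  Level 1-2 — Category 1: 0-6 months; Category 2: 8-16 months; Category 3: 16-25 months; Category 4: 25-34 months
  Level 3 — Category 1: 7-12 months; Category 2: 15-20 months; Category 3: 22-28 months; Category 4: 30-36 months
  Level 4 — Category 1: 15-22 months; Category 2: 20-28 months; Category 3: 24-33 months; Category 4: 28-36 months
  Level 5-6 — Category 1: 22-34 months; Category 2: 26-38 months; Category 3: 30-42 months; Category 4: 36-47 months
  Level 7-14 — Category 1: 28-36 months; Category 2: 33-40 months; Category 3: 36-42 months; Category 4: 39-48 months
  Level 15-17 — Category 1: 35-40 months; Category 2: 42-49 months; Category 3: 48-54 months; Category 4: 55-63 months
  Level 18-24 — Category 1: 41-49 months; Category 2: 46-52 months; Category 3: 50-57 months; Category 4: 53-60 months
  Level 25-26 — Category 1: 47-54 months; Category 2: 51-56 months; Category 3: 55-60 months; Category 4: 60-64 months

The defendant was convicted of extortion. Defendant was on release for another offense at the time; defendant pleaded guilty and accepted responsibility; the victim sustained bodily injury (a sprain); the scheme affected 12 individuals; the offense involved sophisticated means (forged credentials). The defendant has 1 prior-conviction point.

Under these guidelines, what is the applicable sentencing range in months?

Base offense level for extortion: 16.
§1 applies: 16 + 2 = 18.
§2 does not apply.
§3 applies (level before this adjustment is 18 ≥ 17, so +5): 18 + 5 = 23.
§4 applies: 23 − 2 = 21.
§5 does not apply.
§6 applies: 21 + 1 = 22.
§7 does not apply.
§8 applies: 22 + 3 = 25.
Final offense level: 25.
Criminal history: 1 prior point → Category 1 (0-2).
Level 25 falls in the 25-26 band.
Grid: Level 25-26 × Category 1 = 47-54 months.

47-54 months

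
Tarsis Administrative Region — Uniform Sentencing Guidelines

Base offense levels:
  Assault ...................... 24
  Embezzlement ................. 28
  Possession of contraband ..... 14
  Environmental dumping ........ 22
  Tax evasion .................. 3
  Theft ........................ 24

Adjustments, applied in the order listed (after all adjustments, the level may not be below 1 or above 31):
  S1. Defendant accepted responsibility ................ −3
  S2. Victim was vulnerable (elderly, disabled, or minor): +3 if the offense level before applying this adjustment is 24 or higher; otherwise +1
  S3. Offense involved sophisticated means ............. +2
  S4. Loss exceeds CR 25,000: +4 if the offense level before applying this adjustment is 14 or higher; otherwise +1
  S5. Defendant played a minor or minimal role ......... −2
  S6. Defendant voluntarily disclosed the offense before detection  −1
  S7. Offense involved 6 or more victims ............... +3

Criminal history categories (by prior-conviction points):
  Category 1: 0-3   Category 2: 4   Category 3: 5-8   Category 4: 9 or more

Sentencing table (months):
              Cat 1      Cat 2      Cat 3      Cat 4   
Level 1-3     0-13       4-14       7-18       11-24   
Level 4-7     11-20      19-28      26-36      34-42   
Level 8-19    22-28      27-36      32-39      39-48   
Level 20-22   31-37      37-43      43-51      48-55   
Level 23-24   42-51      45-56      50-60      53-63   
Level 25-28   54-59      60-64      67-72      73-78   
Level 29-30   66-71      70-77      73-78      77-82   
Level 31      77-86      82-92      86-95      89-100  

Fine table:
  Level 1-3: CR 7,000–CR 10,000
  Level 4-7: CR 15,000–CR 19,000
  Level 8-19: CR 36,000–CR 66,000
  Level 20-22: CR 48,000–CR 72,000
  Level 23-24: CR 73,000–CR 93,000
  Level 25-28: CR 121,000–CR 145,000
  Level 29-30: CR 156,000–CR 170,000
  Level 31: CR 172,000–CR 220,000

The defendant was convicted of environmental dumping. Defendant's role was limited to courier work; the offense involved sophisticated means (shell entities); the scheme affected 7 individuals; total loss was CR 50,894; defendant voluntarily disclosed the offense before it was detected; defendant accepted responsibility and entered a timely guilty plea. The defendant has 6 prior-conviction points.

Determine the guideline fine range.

Base offense level for environmental dumping: 22.
S1 applies: 22 − 3 = 19.
S2 does not apply.
S3 applies: 19 + 2 = 21.
S4 applies (level before this adjustment is 21 ≥ 14, so +4): 21 + 4 = 25.
S5 applies: 25 − 2 = 23.
S6 applies: 23 − 1 = 22.
S7 applies: 22 + 3 = 25.
Final offense level: 25.
Level 25 falls in the 25-28 band.
Fine table: Level 25-28 → CR 121,000–CR 145,000.

CR 121,000–CR 145,000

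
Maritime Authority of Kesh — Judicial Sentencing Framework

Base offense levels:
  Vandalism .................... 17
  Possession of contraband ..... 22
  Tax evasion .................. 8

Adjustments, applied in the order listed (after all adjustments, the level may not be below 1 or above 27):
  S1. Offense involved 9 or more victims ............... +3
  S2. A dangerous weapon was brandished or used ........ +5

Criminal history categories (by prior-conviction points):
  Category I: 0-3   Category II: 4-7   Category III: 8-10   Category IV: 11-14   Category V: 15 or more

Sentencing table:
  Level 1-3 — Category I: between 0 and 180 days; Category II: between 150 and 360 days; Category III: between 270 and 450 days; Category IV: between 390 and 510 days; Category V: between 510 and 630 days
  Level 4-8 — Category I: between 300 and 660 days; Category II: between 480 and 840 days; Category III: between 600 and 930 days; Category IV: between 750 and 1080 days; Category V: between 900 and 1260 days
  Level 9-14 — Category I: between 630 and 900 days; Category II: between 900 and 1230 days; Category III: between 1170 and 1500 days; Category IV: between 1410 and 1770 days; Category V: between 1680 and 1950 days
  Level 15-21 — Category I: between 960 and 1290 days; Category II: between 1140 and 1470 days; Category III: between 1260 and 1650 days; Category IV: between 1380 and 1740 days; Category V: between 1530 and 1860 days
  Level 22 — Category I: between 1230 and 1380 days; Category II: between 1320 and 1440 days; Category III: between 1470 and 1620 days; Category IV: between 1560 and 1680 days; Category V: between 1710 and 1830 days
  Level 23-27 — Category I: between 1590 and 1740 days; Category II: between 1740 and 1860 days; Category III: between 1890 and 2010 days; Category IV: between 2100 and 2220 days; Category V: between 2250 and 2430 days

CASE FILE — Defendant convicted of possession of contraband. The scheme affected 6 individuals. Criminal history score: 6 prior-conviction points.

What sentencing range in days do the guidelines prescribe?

1320-1440 days

Base offense level for possession of contraband: 22.
Final offense level: 22.
Criminal history: 6 prior points → Category II (4-7).
Level 22 falls in the 22 band.
Grid: Level 22 × Category II = 1320-1440 days.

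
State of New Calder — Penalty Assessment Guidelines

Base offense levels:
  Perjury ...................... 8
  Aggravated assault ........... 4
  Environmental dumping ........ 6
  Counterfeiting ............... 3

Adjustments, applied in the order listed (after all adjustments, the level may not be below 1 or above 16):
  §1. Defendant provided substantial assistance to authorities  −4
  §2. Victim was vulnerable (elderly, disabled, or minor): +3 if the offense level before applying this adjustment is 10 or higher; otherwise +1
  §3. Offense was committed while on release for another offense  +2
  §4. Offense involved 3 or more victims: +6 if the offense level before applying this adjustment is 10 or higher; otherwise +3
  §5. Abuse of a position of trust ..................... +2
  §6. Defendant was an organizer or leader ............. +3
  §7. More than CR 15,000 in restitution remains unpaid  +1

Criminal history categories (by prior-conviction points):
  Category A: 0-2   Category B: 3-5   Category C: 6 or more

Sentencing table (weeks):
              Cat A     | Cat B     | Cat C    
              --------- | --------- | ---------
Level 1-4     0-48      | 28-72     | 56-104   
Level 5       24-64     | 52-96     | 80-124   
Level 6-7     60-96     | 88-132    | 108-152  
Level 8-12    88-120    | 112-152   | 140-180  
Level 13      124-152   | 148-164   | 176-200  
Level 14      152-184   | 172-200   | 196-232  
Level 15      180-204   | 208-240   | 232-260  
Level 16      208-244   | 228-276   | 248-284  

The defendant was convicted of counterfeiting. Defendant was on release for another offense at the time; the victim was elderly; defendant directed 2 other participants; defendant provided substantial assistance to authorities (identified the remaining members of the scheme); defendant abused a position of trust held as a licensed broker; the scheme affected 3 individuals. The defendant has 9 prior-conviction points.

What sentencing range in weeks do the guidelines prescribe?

140-180 weeks

Base offense level for counterfeiting: 3.
§1 applies: 3 − 4 = -1.
§2 applies (level before this adjustment is -1 < 10, so +1): -1 + 1 = 0.
§3 applies: 0 + 2 = 2.
§4 applies (level before this adjustment is 2 < 10, so +3): 2 + 3 = 5.
§5 applies: 5 + 2 = 7.
§6 applies: 7 + 3 = 10.
Final offense level: 10.
Criminal history: 9 prior points → Category C (6+).
Level 10 falls in the 8-12 band.
Grid: Level 8-12 × Category C = 140-180 weeks.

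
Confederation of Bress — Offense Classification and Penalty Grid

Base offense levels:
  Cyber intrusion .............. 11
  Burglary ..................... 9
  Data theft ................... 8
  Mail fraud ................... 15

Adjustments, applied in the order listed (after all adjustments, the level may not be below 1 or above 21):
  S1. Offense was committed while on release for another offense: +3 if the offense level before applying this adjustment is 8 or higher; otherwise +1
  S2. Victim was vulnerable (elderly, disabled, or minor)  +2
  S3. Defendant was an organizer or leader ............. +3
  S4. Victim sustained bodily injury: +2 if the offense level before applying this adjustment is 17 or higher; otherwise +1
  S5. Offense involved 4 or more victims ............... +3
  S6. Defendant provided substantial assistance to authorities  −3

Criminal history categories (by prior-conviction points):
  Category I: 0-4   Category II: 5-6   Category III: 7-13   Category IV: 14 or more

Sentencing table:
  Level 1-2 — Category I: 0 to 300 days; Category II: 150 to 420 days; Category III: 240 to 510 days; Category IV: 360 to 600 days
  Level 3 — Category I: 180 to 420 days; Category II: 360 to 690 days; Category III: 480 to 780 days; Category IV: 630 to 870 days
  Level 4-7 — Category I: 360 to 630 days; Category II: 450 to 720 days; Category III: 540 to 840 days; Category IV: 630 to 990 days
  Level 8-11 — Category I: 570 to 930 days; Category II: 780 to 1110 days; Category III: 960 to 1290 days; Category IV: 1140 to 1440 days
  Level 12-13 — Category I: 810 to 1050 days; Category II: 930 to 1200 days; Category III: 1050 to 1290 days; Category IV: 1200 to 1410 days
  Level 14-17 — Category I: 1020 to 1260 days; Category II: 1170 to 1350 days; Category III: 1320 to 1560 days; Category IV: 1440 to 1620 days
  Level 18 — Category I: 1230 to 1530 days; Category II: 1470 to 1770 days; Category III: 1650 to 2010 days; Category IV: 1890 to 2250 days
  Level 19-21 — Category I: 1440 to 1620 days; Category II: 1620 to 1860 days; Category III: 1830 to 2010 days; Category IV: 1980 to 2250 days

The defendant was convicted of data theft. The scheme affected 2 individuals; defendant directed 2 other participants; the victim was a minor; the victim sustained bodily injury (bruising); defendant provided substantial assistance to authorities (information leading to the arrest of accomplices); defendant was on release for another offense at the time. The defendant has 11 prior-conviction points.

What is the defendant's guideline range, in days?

Base offense level for data theft: 8.
S1 applies (level before this adjustment is 8 ≥ 8, so +3): 8 + 3 = 11.
S2 applies: 11 + 2 = 13.
S3 applies: 13 + 3 = 16.
S4 applies (level before this adjustment is 16 < 17, so +1): 16 + 1 = 17.
S5 does not apply.
S6 applies: 17 − 3 = 14.
Final offense level: 14.
Criminal history: 11 prior points → Category III (7-13).
Level 14 falls in the 14-17 band.
Grid: Level 14-17 × Category III = 1320-1560 days.

1320-1560 days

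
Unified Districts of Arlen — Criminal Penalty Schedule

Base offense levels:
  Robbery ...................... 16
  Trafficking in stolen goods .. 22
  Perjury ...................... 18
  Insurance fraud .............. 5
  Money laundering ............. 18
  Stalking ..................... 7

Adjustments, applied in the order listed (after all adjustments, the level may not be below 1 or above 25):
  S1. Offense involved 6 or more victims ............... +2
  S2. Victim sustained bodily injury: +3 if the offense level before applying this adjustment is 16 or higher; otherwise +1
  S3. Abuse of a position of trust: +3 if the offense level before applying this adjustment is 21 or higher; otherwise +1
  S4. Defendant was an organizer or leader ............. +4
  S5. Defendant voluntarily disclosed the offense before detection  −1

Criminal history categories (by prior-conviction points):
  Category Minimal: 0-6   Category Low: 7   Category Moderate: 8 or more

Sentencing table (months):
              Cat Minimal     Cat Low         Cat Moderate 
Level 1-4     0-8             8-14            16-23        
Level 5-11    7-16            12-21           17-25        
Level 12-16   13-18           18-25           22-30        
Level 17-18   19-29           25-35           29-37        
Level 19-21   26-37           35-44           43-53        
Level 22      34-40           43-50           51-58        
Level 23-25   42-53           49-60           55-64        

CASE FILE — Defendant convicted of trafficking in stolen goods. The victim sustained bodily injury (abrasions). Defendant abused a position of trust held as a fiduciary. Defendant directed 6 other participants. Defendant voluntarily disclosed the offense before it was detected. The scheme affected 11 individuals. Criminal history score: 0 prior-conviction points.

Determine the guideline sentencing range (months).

42-53 months

Base offense level for trafficking in stolen goods: 22.
S1 applies: 22 + 2 = 24.
S2 applies (level before this adjustment is 24 ≥ 16, so +3): 24 + 3 = 27.
S3 applies (level before this adjustment is 27 ≥ 21, so +3): 27 + 3 = 30.
S4 applies: 30 + 4 = 34.
S5 applies: 34 − 1 = 33.
Level 33 exceeds the maximum of 25; capped at 25.
Final offense level: 25.
Criminal history: 0 prior points → Category Minimal (0-6).
Level 25 falls in the 23-25 band.
Grid: Level 23-25 × Category Minimal = 42-53 months.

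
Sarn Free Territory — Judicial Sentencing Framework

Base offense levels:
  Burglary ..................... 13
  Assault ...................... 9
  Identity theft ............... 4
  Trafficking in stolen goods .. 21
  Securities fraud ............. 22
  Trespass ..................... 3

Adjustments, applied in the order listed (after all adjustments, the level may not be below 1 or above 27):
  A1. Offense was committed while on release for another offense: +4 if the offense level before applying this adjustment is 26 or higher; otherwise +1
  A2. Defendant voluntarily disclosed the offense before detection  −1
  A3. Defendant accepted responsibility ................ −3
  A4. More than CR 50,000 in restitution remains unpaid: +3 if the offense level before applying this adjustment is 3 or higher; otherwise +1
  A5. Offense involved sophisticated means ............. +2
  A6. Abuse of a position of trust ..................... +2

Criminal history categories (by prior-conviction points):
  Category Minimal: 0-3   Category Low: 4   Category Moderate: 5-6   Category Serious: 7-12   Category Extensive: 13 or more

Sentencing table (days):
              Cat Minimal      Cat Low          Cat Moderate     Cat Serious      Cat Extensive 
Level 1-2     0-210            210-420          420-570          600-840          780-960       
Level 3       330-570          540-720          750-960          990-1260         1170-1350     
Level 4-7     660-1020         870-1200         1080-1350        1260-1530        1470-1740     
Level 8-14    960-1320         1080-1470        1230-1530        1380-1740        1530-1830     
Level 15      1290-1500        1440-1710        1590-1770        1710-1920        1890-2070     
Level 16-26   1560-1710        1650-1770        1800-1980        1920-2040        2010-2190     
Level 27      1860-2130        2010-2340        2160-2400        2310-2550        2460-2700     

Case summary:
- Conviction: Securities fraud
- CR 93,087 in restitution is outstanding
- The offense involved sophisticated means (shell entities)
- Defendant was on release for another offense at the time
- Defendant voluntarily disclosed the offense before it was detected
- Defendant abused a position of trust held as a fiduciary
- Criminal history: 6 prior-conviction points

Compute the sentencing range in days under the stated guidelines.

Base offense level for securities fraud: 22.
A1 applies (level before this adjustment is 22 < 26, so +1): 22 + 1 = 23.
A2 applies: 23 − 1 = 22.
A3 does not apply.
A4 applies (level before this adjustment is 22 ≥ 3, so +3): 22 + 3 = 25.
A5 applies: 25 + 2 = 27.
A6 applies: 27 + 2 = 29.
Level 29 exceeds the maximum of 27; capped at 27.
Final offense level: 27.
Criminal history: 6 prior points → Category Moderate (5-6).
Level 27 falls in the 27 band.
Grid: Level 27 × Category Moderate = 2160-2400 days.

2160-2400 days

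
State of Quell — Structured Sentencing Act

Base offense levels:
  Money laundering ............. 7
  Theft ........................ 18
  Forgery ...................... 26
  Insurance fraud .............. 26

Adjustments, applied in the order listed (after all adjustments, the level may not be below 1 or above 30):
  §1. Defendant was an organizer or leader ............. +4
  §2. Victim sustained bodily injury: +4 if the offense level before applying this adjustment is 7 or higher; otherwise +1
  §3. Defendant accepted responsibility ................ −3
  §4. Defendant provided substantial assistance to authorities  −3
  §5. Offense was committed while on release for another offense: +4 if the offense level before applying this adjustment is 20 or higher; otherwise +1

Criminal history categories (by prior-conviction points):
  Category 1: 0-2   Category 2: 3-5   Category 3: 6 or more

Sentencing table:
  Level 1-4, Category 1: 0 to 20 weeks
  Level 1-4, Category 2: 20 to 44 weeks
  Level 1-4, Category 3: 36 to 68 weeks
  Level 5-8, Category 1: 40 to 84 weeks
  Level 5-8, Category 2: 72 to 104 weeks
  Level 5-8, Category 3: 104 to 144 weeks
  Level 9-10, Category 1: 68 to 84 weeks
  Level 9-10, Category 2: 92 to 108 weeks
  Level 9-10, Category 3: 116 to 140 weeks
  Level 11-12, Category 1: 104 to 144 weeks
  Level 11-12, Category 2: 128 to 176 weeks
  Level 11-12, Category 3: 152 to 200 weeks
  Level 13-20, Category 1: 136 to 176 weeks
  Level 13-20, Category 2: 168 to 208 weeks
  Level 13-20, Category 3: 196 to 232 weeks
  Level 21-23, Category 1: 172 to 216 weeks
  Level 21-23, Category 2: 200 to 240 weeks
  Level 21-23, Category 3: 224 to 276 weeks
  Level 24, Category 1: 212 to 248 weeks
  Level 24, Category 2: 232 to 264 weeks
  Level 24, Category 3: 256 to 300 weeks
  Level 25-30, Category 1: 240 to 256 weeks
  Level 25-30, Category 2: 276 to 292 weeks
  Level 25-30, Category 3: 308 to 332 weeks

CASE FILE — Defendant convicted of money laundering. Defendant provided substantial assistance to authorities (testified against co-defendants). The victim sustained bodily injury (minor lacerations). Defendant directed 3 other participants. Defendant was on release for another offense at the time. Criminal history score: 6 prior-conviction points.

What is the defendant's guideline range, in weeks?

196-232 weeks

Base offense level for money laundering: 7.
§1 applies: 7 + 4 = 11.
§2 applies (level before this adjustment is 11 ≥ 7, so +4): 11 + 4 = 15.
§4 applies: 15 − 3 = 12.
§5 applies (level before this adjustment is 12 < 20, so +1): 12 + 1 = 13.
Final offense level: 13.
Criminal history: 6 prior points → Category 3 (6+).
Level 13 falls in the 13-20 band.
Grid: Level 13-20 × Category 3 = 196-232 weeks.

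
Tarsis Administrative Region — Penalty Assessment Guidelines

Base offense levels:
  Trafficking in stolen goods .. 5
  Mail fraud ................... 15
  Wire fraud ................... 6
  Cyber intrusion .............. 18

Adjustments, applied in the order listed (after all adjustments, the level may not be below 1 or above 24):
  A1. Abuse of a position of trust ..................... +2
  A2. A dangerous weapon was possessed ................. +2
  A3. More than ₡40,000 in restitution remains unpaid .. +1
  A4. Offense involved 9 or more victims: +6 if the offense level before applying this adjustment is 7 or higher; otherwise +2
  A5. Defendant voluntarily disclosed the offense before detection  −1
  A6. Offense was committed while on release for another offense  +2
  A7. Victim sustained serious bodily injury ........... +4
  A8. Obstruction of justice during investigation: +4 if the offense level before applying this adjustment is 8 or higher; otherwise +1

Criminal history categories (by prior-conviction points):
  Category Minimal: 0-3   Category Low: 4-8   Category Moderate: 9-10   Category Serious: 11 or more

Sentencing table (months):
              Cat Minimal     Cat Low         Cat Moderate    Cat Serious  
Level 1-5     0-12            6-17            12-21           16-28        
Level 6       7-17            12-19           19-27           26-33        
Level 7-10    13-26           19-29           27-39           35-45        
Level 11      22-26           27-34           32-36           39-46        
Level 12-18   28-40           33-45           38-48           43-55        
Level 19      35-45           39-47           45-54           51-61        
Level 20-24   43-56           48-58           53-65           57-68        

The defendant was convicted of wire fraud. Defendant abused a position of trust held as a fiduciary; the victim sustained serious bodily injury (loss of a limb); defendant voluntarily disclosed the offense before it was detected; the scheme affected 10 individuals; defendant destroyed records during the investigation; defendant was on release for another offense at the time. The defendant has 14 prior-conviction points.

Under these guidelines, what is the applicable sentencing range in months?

Base offense level for wire fraud: 6.
A1 applies: 6 + 2 = 8.
A3 does not apply.
A4 applies (level before this adjustment is 8 ≥ 7, so +6): 8 + 6 = 14.
A5 applies: 14 − 1 = 13.
A6 applies: 13 + 2 = 15.
A7 applies: 15 + 4 = 19.
A8 applies (level before this adjustment is 19 ≥ 8, so +4): 19 + 4 = 23.
Final offense level: 23.
Criminal history: 14 prior points → Category Serious (11+).
Level 23 falls in the 20-24 band.
Grid: Level 20-24 × Category Serious = 57-68 months.

57-68 months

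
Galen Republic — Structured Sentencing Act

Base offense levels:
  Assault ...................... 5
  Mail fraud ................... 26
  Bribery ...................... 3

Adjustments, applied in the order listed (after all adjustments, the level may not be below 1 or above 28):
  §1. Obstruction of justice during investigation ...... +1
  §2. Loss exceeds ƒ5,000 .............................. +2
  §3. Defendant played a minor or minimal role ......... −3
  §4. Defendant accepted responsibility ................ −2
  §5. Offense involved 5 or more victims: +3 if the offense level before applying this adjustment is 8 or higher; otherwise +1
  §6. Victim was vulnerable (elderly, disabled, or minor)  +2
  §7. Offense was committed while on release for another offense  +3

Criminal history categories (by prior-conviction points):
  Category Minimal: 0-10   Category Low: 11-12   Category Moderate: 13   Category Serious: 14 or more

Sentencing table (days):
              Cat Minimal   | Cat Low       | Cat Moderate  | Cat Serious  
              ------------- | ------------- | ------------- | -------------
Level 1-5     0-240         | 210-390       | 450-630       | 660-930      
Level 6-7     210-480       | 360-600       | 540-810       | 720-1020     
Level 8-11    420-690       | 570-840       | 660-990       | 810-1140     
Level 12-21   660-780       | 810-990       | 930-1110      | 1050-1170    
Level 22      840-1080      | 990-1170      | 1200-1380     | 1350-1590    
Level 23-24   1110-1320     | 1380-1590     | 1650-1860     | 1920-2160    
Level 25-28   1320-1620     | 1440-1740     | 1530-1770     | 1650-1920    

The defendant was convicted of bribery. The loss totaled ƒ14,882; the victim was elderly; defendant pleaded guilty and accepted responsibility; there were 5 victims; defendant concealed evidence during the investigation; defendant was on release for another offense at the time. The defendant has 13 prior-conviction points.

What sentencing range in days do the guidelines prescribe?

660-990 days

Base offense level for bribery: 3.
§1 applies: 3 + 1 = 4.
§2 applies: 4 + 2 = 6.
§4 applies: 6 − 2 = 4.
§5 applies (level before this adjustment is 4 < 8, so +1): 4 + 1 = 5.
§6 applies: 5 + 2 = 7.
§7 applies: 7 + 3 = 10.
Final offense level: 10.
Criminal history: 13 prior points → Category Moderate (13).
Level 10 falls in the 8-11 band.
Grid: Level 8-11 × Category Moderate = 660-990 days.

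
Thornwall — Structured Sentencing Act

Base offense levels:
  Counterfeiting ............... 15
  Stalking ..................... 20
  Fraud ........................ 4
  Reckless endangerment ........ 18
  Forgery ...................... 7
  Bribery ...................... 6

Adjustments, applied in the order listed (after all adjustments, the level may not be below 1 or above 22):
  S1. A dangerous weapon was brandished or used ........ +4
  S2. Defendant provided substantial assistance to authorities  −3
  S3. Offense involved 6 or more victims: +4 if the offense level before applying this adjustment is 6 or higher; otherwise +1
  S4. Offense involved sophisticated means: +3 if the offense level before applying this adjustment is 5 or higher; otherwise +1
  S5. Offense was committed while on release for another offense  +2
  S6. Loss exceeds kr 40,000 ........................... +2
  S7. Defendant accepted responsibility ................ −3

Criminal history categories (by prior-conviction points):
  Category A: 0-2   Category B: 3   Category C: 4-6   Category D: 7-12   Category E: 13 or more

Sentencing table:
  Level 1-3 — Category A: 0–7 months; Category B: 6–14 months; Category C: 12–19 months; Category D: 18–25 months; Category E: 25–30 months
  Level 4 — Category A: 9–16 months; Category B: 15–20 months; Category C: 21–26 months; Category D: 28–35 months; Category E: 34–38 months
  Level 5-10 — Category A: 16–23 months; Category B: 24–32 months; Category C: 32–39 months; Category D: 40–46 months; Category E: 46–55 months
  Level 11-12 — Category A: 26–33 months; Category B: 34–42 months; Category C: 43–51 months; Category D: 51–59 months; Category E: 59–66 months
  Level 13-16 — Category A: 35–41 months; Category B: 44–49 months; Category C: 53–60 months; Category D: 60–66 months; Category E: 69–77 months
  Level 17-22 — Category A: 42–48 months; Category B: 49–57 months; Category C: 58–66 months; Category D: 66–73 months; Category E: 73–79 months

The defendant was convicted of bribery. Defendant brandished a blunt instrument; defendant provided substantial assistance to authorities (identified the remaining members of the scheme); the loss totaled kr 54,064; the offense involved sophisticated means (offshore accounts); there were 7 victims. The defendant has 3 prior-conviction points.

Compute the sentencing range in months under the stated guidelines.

Base offense level for bribery: 6.
S1 applies: 6 + 4 = 10.
S2 applies: 10 − 3 = 7.
S3 applies (level before this adjustment is 7 ≥ 6, so +4): 7 + 4 = 11.
S4 applies (level before this adjustment is 11 ≥ 5, so +3): 11 + 3 = 14.
S5 does not apply.
S6 applies: 14 + 2 = 16.
S7 does not apply.
Final offense level: 16.
Criminal history: 3 prior points → Category B (3).
Level 16 falls in the 13-16 band.
Grid: Level 13-16 × Category B = 44-49 months.

44-49 months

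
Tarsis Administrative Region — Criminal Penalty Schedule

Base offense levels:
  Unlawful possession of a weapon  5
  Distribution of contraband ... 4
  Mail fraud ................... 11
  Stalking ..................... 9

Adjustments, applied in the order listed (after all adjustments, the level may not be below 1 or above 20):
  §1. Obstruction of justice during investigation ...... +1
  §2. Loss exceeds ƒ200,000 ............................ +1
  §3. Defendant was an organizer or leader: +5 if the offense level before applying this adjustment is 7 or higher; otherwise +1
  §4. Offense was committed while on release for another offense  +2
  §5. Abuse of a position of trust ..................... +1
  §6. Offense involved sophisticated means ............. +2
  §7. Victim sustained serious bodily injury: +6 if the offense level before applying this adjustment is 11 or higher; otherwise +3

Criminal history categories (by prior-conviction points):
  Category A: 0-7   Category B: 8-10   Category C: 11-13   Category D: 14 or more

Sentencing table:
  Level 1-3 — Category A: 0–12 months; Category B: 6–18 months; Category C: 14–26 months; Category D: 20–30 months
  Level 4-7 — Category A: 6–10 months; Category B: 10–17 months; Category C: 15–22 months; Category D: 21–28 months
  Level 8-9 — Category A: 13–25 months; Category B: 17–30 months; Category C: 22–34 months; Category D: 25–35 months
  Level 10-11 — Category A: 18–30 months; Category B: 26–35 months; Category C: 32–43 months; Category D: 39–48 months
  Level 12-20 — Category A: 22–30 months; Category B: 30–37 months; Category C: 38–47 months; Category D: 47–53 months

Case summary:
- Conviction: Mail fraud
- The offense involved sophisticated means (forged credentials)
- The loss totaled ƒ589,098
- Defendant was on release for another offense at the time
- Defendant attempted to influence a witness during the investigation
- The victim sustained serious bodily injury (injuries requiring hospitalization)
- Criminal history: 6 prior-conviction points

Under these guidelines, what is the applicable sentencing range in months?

22-30 months

Base offense level for mail fraud: 11.
§1 applies: 11 + 1 = 12.
§2 applies: 12 + 1 = 13.
§3 does not apply.
§4 applies: 13 + 2 = 15.
§6 applies: 15 + 2 = 17.
§7 applies (level before this adjustment is 17 ≥ 11, so +6): 17 + 6 = 23.
Level 23 exceeds the maximum of 20; capped at 20.
Final offense level: 20.
Criminal history: 6 prior points → Category A (0-7).
Level 20 falls in the 12-20 band.
Grid: Level 12-20 × Category A = 22-30 months.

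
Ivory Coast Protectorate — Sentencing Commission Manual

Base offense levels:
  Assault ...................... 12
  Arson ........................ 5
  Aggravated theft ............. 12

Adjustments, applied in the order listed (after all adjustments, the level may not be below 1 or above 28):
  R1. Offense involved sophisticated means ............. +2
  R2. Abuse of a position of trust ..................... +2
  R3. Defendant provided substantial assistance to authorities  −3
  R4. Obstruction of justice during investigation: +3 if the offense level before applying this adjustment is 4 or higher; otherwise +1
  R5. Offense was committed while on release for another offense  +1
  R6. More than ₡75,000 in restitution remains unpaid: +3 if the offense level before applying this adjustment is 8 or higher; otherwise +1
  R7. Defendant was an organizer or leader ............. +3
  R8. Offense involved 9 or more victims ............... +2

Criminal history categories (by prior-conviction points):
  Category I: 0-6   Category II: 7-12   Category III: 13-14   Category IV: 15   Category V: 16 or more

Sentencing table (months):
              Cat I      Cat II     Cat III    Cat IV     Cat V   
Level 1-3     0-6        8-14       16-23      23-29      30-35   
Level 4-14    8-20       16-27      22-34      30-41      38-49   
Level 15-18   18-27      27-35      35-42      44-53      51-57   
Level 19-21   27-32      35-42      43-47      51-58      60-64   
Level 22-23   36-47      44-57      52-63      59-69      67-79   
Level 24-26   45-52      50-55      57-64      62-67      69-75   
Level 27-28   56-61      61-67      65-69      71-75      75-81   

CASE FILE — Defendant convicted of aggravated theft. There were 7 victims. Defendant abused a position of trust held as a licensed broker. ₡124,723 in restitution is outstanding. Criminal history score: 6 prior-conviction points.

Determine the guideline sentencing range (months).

Base offense level for aggravated theft: 12.
R2 applies: 12 + 2 = 14.
R5 does not apply.
R6 applies (level before this adjustment is 14 ≥ 8, so +3): 14 + 3 = 17.
Final offense level: 17.
Criminal history: 6 prior points → Category I (0-6).
Level 17 falls in the 15-18 band.
Grid: Level 15-18 × Category I = 18-27 months.

18-27 months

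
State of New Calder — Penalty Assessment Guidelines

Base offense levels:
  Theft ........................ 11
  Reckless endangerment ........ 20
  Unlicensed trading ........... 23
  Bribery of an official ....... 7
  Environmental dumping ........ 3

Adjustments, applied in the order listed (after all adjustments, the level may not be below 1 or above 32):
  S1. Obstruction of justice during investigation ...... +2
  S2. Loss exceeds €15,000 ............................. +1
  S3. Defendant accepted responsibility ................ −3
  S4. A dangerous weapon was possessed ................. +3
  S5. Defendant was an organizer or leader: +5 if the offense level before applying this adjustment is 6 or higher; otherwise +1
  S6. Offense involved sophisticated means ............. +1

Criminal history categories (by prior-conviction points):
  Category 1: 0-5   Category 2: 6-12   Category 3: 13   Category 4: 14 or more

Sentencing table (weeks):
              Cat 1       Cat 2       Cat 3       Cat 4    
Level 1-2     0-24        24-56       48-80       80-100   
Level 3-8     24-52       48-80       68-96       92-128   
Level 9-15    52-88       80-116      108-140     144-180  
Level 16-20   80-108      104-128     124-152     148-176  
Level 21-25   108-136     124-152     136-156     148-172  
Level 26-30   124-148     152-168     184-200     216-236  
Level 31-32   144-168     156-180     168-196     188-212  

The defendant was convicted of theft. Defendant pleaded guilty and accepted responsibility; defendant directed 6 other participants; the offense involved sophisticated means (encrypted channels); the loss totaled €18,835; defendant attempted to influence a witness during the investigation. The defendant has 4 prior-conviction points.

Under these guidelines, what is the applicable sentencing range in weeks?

80-108 weeks

Base offense level for theft: 11.
S1 applies: 11 + 2 = 13.
S2 applies: 13 + 1 = 14.
S3 applies: 14 − 3 = 11.
S5 applies (level before this adjustment is 11 ≥ 6, so +5): 11 + 5 = 16.
S6 applies: 16 + 1 = 17.
Final offense level: 17.
Criminal history: 4 prior points → Category 1 (0-5).
Level 17 falls in the 16-20 band.
Grid: Level 16-20 × Category 1 = 80-108 weeks.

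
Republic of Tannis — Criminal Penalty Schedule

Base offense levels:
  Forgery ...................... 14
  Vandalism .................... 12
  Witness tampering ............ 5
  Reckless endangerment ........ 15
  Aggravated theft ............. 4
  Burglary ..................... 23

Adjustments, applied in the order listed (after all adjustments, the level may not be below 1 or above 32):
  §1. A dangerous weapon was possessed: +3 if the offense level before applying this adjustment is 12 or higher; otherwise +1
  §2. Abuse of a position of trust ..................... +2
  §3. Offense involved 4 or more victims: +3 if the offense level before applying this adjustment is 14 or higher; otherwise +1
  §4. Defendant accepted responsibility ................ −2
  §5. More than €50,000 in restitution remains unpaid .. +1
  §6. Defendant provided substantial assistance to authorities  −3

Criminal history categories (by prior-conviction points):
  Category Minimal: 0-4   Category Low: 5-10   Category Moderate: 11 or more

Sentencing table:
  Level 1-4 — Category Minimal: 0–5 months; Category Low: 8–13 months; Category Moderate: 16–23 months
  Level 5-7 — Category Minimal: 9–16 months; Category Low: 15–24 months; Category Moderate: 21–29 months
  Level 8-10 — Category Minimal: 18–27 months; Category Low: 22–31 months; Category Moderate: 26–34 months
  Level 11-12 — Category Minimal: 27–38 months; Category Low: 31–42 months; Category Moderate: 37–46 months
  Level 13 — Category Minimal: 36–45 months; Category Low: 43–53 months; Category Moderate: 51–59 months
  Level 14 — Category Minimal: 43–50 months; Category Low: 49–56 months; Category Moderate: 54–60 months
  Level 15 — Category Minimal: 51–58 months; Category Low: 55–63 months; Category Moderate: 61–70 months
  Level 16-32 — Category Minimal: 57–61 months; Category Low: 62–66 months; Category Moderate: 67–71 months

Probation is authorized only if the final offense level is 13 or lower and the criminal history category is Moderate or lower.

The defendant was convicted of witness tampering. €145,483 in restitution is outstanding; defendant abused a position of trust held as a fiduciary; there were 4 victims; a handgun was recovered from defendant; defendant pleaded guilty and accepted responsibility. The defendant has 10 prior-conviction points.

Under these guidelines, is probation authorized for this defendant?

Base offense level for witness tampering: 5.
§1 applies (level before this adjustment is 5 < 12, so +1): 5 + 1 = 6.
§2 applies: 6 + 2 = 8.
§3 applies (level before this adjustment is 8 < 14, so +1): 8 + 1 = 9.
§4 applies: 9 − 2 = 7.
§5 applies: 7 + 1 = 8.
§6 does not apply.
Final offense level: 8.
Criminal history: 10 prior points → Category Low (5-10).
Level 8 falls in the 8-10 band.
Grid: Level 8-10 × Category Low = 22-31 months.
Probation check: level 8 ≤ 13 and category Low ≤ Moderate → eligible.

Yes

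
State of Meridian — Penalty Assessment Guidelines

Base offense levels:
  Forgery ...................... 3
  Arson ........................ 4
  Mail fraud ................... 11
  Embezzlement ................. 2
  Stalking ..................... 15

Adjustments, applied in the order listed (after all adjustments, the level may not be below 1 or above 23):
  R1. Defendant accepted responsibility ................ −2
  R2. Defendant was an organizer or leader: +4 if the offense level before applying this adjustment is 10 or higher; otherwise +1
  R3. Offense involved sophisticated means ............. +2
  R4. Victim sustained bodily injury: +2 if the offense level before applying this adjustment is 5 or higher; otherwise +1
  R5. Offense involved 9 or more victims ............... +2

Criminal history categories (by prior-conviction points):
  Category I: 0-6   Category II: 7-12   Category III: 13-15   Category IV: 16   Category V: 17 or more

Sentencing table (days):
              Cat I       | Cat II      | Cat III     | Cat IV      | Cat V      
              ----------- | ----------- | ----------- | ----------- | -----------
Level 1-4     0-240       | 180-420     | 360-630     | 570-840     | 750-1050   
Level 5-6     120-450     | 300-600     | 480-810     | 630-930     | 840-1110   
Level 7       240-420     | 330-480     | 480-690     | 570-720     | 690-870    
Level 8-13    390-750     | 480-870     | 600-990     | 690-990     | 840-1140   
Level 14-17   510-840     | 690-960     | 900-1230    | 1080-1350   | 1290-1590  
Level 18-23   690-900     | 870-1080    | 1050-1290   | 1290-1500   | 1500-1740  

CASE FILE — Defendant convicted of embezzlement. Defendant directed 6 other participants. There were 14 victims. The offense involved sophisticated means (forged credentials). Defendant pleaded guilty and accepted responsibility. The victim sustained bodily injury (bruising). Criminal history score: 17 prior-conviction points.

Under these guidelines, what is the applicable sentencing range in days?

Base offense level for embezzlement: 2.
R1 applies: 2 − 2 = 0.
R2 applies (level before this adjustment is 0 < 10, so +1): 0 + 1 = 1.
R3 applies: 1 + 2 = 3.
R4 applies (level before this adjustment is 3 < 5, so +1): 3 + 1 = 4.
R5 applies: 4 + 2 = 6.
Final offense level: 6.
Criminal history: 17 prior points → Category V (17+).
Level 6 falls in the 5-6 band.
Grid: Level 5-6 × Category V = 840-1110 days.

840-1110 days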